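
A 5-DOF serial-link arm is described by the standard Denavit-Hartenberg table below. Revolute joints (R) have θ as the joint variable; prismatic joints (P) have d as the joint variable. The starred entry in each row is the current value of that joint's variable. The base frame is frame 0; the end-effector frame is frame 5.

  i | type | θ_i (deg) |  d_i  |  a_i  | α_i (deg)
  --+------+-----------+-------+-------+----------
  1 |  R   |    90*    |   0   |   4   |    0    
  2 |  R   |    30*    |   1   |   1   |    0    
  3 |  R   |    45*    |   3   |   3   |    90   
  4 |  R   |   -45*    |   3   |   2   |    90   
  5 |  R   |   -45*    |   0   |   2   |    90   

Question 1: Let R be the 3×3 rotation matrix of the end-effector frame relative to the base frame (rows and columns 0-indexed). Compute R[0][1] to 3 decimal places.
0.683

End-effector y-axis (col 1 of R) = (0.6830,-0.1830,-0.7071)
R[0][1] = 0.6830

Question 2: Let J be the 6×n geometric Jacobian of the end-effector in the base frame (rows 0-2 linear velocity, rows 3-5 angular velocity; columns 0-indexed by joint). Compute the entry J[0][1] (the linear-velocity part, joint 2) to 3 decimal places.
axis z_1 = (0.0000,0.0000,1.0000); lever o_n−o_1 = (-5.3193,3.7991,1.5858)
cross product → J_v[:, 1] = (-3.7991,-5.3193,0.0000)
J_ω[:, 1] = z_1
entry J[0][1] = -3.7991

-3.799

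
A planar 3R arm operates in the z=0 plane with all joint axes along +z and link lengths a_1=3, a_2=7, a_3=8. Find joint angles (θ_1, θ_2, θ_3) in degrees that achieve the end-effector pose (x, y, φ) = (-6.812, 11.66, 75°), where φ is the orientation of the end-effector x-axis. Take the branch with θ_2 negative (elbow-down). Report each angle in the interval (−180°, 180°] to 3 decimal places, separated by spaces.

wrist centre = target − a_3·(cos φ, sin φ) = (-8.8826, 3.9326)
cos θ_2 = (94.3650−3²−7²)/(2·3·7) = 0.8658; θ_2 = -30.0219° (elbow-down)
β = atan2(3.9326,-8.8826) = 156.1195°; ψ = atan2(-3.5023,9.0608) = -21.1332°
θ_1 = β − ψ = 177.2527°
θ_3 = φ − θ_1 − θ_2 = -72.2307° (wrapped to (-180°,180°])

177.253 -30.022 -72.231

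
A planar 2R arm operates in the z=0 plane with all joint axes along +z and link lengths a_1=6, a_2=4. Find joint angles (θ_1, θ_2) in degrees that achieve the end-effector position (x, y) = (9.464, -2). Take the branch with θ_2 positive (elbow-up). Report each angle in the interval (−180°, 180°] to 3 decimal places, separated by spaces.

cos θ_2 = (93.5673−6²−4²)/(2·6·4) = 0.8660; θ_2 = 30.0046° (elbow-up)
β = atan2(-2.0000,9.4640) = -11.9326°; ψ = atan2(2.0003,9.4639) = 11.9343°
θ_1 = β − ψ = -23.8669°

-23.867 30.005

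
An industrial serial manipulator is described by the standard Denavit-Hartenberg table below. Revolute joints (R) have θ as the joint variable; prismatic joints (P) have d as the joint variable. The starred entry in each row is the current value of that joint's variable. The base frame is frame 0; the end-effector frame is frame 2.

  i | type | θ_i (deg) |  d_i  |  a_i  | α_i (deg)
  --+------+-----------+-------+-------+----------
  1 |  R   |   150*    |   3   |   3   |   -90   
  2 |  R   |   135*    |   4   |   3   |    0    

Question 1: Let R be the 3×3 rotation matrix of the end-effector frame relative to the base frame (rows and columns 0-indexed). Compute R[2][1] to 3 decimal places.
End-effector y-axis (col 1 of R) = (0.6124,-0.3536,0.7071)
R[2][1] = 0.7071

0.707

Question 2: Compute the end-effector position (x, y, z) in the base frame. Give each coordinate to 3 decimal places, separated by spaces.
after link 1: o_1 = (-2.5981, 1.5000, 3.0000)
after link 2: o_2 = (-2.7610, -3.0248, 0.8787)

-2.761 -3.025 0.879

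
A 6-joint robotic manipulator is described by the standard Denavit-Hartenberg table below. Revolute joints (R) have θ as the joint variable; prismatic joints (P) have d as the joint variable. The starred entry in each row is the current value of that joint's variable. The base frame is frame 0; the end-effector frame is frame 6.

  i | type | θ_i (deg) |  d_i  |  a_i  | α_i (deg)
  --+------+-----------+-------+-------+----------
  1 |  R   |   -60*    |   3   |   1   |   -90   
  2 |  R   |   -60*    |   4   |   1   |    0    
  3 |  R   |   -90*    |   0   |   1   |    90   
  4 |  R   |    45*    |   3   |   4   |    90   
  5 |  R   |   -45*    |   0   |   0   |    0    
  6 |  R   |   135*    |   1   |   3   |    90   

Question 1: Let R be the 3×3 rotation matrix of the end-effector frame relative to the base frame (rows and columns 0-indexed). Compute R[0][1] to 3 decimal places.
-0.919

End-effector y-axis (col 1 of R) = (-0.9186,0.1768,0.3536)
R[0][1] = -0.9186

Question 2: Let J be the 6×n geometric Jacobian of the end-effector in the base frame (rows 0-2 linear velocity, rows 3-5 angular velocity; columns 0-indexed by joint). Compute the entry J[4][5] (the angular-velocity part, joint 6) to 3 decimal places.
axis z_5 = (-0.9186,0.1768,0.3536); lever o_n−o_5 = (-1.6686,1.4758,-2.2445)
cross product → J_v[:, 5] = (-0.9186,-2.6517,-1.0607)
J_ω[:, 5] = z_5
entry J[4][5] = 0.1768

0.177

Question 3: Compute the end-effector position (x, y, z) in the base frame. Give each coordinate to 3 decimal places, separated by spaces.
after link 1: o_1 = (0.5000, -0.8660, 3.0000)
after link 2: o_2 = (4.2141, 0.7010, 3.8660)
after link 3: o_3 = (3.7811, 1.4510, 4.3660)
after link 4: o_4 = (4.2558, 6.2855, 3.1822)
after link 5: o_5 = (4.2558, 6.2855, 3.1822)
after link 6: o_6 = (2.5873, 7.7613, 0.9376)

2.587 7.761 0.938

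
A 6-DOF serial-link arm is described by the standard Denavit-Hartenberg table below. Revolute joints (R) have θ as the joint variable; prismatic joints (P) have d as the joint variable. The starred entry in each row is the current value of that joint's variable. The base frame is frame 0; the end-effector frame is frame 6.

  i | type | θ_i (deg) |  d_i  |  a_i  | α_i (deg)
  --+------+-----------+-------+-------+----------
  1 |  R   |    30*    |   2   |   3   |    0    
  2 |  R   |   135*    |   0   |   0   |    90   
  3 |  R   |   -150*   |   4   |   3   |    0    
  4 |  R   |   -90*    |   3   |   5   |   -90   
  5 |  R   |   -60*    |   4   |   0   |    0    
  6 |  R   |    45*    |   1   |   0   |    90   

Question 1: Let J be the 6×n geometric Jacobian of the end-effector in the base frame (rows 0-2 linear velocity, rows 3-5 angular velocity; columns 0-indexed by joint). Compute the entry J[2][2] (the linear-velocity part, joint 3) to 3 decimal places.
axis z_2 = (0.2588,0.9659,0.0000); lever o_n−o_2 = (10.9187,4.3213,0.3301)
cross product → J_v[:, 2] = (0.3189,-0.0854,-9.4282)
J_ω[:, 2] = z_2
entry J[2][2] = -9.4282

-9.428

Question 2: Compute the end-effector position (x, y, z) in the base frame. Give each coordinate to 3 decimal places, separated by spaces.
13.517 5.821 2.330

after link 1: o_1 = (2.5981, 1.5000, 2.0000)
after link 2: o_2 = (2.5981, 1.5000, 2.0000)
after link 3: o_3 = (6.1429, 4.6913, 0.5000)
after link 4: o_4 = (9.3342, 6.9420, 4.8301)
after link 5: o_5 = (12.6802, 6.0454, 2.8301)
after link 6: o_6 = (13.5168, 5.8213, 2.3301)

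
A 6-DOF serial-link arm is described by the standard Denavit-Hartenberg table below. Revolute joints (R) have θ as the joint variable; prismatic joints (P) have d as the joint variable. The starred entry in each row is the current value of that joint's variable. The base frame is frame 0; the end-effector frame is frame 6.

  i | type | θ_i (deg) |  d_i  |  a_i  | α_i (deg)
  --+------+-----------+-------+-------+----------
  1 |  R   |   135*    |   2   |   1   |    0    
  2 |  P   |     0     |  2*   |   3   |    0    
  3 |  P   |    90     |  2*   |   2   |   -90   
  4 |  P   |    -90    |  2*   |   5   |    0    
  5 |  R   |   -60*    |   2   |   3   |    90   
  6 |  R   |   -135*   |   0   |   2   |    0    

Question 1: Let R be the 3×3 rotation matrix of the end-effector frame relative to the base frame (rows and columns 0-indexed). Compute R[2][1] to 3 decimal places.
0.354

End-effector y-axis (col 1 of R) = (-0.0670,0.9330,0.3536)
R[2][1] = 0.3536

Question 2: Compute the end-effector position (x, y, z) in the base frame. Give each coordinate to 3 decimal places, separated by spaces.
after link 1: o_1 = (-0.7071, 0.7071, 2.0000)
after link 2: o_2 = (-2.8284, 2.8284, 4.0000)
after link 3: o_3 = (-4.2426, 1.4142, 6.0000)
after link 4: o_4 = (-2.8284, 0.0000, 11.0000)
after link 5: o_5 = (0.4229, 0.4229, 12.5000)
after link 6: o_6 = (-1.4431, 0.5569, 11.7929)

-1.443 0.557 11.793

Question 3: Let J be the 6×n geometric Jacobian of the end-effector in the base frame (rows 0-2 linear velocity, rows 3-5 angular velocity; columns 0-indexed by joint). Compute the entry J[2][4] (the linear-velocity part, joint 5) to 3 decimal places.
1.373

axis z_4 = (0.7071,-0.7071,0.0000); lever o_n−o_4 = (1.3853,0.5569,0.7929)
cross product → J_v[:, 4] = (-0.5607,-0.5607,1.3733)
J_ω[:, 4] = z_4
entry J[2][4] = 1.3733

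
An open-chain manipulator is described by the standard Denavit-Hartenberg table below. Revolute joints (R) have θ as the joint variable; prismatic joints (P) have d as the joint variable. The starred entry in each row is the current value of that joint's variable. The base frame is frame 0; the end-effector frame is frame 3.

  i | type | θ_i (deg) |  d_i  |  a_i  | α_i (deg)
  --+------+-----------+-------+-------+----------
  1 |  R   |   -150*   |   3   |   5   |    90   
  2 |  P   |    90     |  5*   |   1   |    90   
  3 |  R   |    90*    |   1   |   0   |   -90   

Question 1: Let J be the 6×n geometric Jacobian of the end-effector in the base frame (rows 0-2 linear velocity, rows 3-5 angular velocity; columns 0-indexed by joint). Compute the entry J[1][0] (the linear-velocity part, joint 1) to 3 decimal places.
axis z_0 = ẑ; lever o_n−o_0 = (-7.6962,1.3301,4.0000)
cross product → J_v[:, 0] = (-1.3301,-7.6962,0.0000)
J_ω[:, 0] = z_0
entry J[1][0] = -7.6962

-7.696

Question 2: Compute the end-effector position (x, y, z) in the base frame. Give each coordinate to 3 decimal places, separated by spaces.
after link 1: o_1 = (-4.3301, -2.5000, 3.0000)
after link 2: o_2 = (-6.8301, 1.8301, 4.0000)
after link 3: o_3 = (-7.6962, 1.3301, 4.0000)

-7.696 1.330 4.000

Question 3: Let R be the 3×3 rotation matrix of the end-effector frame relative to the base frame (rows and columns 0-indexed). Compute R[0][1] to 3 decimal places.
0.866

End-effector y-axis (col 1 of R) = (0.8660,0.5000,0.0000)
R[0][1] = 0.8660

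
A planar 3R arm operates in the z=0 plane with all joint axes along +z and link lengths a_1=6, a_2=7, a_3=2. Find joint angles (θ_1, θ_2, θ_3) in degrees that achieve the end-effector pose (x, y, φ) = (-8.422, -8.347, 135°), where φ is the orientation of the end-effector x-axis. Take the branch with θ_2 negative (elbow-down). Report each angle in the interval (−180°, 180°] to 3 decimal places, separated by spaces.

wrist centre = target − a_3·(cos φ, sin φ) = (-7.0078, -9.7612)
cos θ_2 = (144.3904−6²−7²)/(2·6·7) = 0.7070; θ_2 = -45.0064° (elbow-down)
β = atan2(-9.7612,-7.0078) = -125.6754°; ψ = atan2(-4.9503,10.9492) = -24.3284°
θ_1 = β − ψ = -101.3469°
θ_3 = φ − θ_1 − θ_2 = -78.6467° (wrapped to (-180°,180°])

-101.347 -45.006 -78.647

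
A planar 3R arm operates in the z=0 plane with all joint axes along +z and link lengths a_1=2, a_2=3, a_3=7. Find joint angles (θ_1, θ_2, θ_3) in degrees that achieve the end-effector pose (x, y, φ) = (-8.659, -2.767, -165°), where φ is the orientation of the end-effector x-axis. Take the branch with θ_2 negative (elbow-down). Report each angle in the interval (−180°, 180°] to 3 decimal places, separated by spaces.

-59.993 -135.011 30.004

wrist centre = target − a_3·(cos φ, sin φ) = (-1.8975, -0.9553)
cos θ_2 = (4.5131−2²−3²)/(2·2·3) = -0.7072; θ_2 = -135.0108° (elbow-down)
β = atan2(-0.9553,-1.8975) = -153.2780°; ψ = atan2(-2.1209,-0.1217) = -93.2847°
θ_1 = β − ψ = -59.9933°
θ_3 = φ − θ_1 − θ_2 = 30.0042° (wrapped to (-180°,180°])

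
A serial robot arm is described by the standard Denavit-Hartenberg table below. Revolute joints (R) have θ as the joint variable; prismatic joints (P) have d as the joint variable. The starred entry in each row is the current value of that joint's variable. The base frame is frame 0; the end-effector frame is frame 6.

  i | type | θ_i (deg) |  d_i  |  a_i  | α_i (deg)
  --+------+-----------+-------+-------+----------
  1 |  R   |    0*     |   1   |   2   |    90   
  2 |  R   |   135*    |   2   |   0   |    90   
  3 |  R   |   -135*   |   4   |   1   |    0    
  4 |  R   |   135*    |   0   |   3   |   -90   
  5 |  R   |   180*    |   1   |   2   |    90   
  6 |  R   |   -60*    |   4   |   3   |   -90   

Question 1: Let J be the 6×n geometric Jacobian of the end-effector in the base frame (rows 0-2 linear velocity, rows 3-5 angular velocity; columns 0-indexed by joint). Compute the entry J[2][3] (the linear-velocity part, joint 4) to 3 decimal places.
1.130

axis z_3 = (0.7071,-0.0000,0.7071); lever o_n−o_3 = (-2.4749,1.5981,-3.1820)
cross product → J_v[:, 3] = (-1.1300,0.5000,1.1300)
J_ω[:, 3] = z_3
entry J[2][3] = 1.1300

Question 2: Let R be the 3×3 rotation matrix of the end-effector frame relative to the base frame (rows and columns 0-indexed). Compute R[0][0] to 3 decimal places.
End-effector x-axis (col 0 of R) = (0.3536,0.8660,-0.3536)
R[0][0] = 0.3536

0.354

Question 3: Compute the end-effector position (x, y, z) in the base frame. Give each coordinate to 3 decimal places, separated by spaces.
after link 1: o_1 = (2.0000, 0.0000, 1.0000)
after link 2: o_2 = (2.0000, -2.0000, 1.0000)
after link 3: o_3 = (5.3284, -1.2929, 3.3284)
after link 4: o_4 = (3.2071, -1.2929, 5.4497)
after link 5: o_5 = (4.6213, -2.2929, 4.0355)
after link 6: o_6 = (2.8536, 0.3052, 0.1464)

2.854 0.305 0.146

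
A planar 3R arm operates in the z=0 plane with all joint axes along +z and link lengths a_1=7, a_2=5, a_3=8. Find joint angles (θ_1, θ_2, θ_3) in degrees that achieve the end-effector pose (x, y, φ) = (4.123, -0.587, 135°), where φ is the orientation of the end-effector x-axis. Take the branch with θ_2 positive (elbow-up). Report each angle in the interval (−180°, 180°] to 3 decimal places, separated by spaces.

-44.992 29.984 150.008

wrist centre = target − a_3·(cos φ, sin φ) = (9.7799, -6.2439)
cos θ_2 = (134.6313−7²−5²)/(2·7·5) = 0.8662; θ_2 = 29.9845° (elbow-up)
β = atan2(-6.2439,9.7799) = -32.5558°; ψ = atan2(2.4988,11.3308) = 12.4366°
θ_1 = β − ψ = -44.9924°
θ_3 = φ − θ_1 − θ_2 = 150.0079° (wrapped to (-180°,180°])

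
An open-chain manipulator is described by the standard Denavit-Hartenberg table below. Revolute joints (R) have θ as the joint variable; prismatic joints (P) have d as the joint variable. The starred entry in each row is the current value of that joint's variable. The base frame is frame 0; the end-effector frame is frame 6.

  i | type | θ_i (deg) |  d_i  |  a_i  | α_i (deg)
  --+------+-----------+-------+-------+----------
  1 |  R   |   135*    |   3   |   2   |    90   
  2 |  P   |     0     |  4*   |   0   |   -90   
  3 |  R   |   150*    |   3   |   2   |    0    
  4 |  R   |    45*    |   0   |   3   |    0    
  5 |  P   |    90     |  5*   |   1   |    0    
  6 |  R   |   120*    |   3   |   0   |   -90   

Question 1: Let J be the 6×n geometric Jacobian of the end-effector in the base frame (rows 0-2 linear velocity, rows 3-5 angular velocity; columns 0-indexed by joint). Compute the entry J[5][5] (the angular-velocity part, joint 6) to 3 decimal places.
1.000

axis z_5 = (0.0000,0.0000,1.0000); lever o_n−o_5 = (0.0000,0.0000,3.0000)
cross product → J_v[:, 5] = (0.0000,0.0000,0.0000)
J_ω[:, 5] = z_5
entry J[5][5] = 1.0000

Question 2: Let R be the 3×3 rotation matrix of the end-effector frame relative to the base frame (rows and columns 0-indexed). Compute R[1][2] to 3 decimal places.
-1.000

End-effector z-axis (col 2 of R) = (-0.0000,-1.0000,0.0000)
R[1][2] = -1.0000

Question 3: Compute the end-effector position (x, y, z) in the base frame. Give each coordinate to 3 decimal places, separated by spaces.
5.030 1.677 14.000

after link 1: o_1 = (-1.4142, 1.4142, 3.0000)
after link 2: o_2 = (1.4142, 4.2426, 3.0000)
after link 3: o_3 = (1.9319, 2.3108, 6.0000)
after link 4: o_4 = (4.5299, 0.8108, 6.0000)
after link 5: o_5 = (5.0299, 1.6768, 11.0000)
after link 6: o_6 = (5.0299, 1.6768, 14.0000)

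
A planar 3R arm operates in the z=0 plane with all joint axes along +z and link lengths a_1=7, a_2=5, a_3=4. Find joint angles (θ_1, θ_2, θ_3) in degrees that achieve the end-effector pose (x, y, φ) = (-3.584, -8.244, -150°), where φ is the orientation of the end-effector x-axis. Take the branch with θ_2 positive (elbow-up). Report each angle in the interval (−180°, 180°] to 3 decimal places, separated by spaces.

-134.998 119.998 -135.001

wrist centre = target − a_3·(cos φ, sin φ) = (-0.1199, -6.2440)
cos θ_2 = (39.0019−7²−5²)/(2·7·5) = -0.5000; θ_2 = 119.9982° (elbow-up)
β = atan2(-6.2440,-0.1199) = -91.1001°; ψ = atan2(4.3302,4.5001) = 43.8975°
θ_1 = β − ψ = -134.9976°
θ_3 = φ − θ_1 − θ_2 = -135.0006° (wrapped to (-180°,180°])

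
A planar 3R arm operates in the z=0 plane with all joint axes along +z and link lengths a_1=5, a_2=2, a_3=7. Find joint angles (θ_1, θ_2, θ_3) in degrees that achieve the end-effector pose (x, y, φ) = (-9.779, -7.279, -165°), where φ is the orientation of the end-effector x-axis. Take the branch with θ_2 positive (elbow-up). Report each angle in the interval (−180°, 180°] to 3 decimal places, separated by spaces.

-135.000 60.012 -90.012

wrist centre = target − a_3·(cos φ, sin φ) = (-3.0175, -5.4673)
cos θ_2 = (38.9964−5²−2²)/(2·5·2) = 0.4998; θ_2 = 60.0118° (elbow-up)
β = atan2(-5.4673,-3.0175) = -118.8954°; ψ = atan2(1.7323,5.9996) = 16.1048°
θ_1 = β − ψ = -135.0002°
θ_3 = φ − θ_1 − θ_2 = -90.0116° (wrapped to (-180°,180°])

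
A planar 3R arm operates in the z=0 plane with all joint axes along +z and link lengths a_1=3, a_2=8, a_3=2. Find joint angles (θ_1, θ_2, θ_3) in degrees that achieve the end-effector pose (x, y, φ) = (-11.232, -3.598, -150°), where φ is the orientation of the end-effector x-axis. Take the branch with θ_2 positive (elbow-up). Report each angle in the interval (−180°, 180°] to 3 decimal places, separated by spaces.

150.589 60.002 -0.591

wrist centre = target − a_3·(cos φ, sin φ) = (-9.4999, -2.5980)
cos θ_2 = (96.9986−3²−8²)/(2·3·8) = 0.5000; θ_2 = 60.0019° (elbow-up)
β = atan2(-2.5980,-9.4999) = -164.7050°; ψ = atan2(6.9283,6.9998) = 44.7061°
θ_1 = β − ψ = -209.4111°
θ_3 = φ − θ_1 − θ_2 = -0.5907° (wrapped to (-180°,180°])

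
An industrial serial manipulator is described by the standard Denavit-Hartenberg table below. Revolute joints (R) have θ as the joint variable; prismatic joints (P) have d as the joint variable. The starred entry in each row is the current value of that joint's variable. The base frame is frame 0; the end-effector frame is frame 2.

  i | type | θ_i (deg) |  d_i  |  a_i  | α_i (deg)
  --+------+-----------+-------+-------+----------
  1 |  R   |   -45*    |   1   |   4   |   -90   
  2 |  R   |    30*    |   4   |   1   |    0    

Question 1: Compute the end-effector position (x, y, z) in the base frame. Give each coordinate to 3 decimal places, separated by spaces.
after link 1: o_1 = (2.8284, -2.8284, 1.0000)
after link 2: o_2 = (6.2692, -0.6124, 0.5000)

6.269 -0.612 0.500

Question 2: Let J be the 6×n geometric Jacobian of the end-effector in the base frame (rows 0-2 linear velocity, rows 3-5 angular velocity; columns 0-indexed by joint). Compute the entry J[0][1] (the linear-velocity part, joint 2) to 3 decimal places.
axis z_1 = (0.7071,0.7071,0.0000); lever o_n−o_1 = (3.4408,2.2161,-0.5000)
cross product → J_v[:, 1] = (-0.3536,0.3536,-0.8660)
J_ω[:, 1] = z_1
entry J[0][1] = -0.3536

-0.354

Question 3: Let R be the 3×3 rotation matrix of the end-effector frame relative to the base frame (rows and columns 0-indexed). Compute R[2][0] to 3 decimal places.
End-effector x-axis (col 0 of R) = (0.6124,-0.6124,-0.5000)
R[2][0] = -0.5000

-0.500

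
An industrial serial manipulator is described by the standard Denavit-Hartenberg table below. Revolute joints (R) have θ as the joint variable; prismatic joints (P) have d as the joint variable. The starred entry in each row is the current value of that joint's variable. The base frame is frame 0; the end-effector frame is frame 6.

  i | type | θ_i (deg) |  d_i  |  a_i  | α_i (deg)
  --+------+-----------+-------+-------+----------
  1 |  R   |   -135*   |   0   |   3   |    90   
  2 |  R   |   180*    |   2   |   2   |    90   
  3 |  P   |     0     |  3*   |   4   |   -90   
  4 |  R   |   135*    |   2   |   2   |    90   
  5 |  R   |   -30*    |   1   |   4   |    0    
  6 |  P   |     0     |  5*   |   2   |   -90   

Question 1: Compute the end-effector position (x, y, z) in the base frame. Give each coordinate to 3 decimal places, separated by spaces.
after link 1: o_1 = (-2.1213, -2.1213, 0.0000)
after link 2: o_2 = (-2.1213, 0.7071, 0.0000)
after link 3: o_3 = (0.7071, 3.5355, 3.0000)
after link 4: o_4 = (-1.7071, 3.9497, 1.5858)
after link 5: o_5 = (-1.5249, 1.3035, -1.5708)
after link 6: o_6 = (0.8161, 2.2304, -6.3311)

0.816 2.230 -6.331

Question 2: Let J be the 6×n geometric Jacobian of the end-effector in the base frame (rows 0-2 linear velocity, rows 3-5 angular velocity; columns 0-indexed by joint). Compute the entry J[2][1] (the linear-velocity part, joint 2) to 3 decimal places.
-5.154

axis z_1 = (-0.7071,0.7071,0.0000); lever o_n−o_1 = (2.9375,4.3517,-6.3311)
cross product → J_v[:, 1] = (-4.4768,-4.4768,-5.1542)
J_ω[:, 1] = z_1
entry J[2][1] = -5.1542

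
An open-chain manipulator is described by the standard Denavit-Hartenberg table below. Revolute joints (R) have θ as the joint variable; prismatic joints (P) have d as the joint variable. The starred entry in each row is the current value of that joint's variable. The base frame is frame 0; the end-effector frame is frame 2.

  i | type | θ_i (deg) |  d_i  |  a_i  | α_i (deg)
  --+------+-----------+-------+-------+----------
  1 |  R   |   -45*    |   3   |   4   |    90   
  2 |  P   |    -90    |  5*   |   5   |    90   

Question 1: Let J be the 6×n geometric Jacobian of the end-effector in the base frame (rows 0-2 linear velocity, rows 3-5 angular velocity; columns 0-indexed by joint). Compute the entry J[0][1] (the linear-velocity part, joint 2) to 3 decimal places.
prismatic axis z_1 = (-0.7071,-0.7071,0.0000)
J_v[:, 1] = z_1; J_ω[:, 1] = (0,0,0)
entry J[0][1] = -0.7071

-0.707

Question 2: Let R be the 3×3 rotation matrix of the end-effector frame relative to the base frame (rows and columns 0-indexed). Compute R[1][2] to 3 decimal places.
0.707

End-effector z-axis (col 2 of R) = (-0.7071,0.7071,-0.0000)
R[1][2] = 0.7071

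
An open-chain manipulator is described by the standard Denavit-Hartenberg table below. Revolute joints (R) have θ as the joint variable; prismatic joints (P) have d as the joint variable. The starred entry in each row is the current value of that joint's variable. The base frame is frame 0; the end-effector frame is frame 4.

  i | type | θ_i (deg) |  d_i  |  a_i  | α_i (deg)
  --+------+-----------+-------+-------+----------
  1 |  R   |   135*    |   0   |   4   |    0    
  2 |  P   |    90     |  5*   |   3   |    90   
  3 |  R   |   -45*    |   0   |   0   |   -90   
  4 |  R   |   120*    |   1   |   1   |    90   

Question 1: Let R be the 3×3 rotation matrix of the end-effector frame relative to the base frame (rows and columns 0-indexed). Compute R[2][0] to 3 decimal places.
End-effector x-axis (col 0 of R) = (0.8624,-0.3624,0.3536)
R[2][0] = 0.3536

0.354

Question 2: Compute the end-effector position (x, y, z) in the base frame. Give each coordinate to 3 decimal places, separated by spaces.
after link 1: o_1 = (-2.8284, 2.8284, 0.0000)
after link 2: o_2 = (-4.9497, 0.7071, 5.0000)
after link 3: o_3 = (-4.9497, 0.7071, 5.0000)
after link 4: o_4 = (-4.5874, -0.1553, 6.0607)

-4.587 -0.155 6.061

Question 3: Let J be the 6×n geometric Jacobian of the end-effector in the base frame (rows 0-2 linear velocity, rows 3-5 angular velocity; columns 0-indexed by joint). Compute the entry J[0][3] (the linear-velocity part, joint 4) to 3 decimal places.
0.079

axis z_3 = (-0.5000,-0.5000,0.7071); lever o_n−o_3 = (0.3624,-0.8624,1.0607)
cross product → J_v[:, 3] = (0.0795,0.7866,0.6124)
J_ω[:, 3] = z_3
entry J[0][3] = 0.0795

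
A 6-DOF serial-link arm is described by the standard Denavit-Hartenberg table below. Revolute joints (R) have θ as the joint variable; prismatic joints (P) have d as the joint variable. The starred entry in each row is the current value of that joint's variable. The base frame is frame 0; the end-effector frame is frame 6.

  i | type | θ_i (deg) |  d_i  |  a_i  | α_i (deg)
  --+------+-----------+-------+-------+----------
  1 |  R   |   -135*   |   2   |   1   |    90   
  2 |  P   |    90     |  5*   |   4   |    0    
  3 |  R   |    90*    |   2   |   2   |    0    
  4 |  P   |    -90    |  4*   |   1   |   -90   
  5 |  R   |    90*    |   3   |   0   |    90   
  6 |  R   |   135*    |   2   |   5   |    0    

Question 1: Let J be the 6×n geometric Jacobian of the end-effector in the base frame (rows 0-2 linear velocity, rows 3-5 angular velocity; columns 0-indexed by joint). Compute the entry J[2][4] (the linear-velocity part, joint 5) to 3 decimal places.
3.536

axis z_4 = (0.7071,0.7071,0.0000); lever o_n−o_4 = (2.1213,7.1213,2.0000)
cross product → J_v[:, 4] = (1.4142,-1.4142,3.5355)
J_ω[:, 4] = z_4
entry J[2][4] = 3.5355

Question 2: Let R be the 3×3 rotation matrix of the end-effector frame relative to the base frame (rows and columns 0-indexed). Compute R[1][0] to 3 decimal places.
1.000

End-effector x-axis (col 0 of R) = (0.0000,1.0000,-0.0000)
R[1][0] = 1.0000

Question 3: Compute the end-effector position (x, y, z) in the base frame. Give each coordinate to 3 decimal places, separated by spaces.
after link 1: o_1 = (-0.7071, -0.7071, 2.0000)
after link 2: o_2 = (-4.2426, 2.8284, 6.0000)
after link 3: o_3 = (-4.2426, 5.6569, 6.0000)
after link 4: o_4 = (-7.0711, 8.4853, 7.0000)
after link 5: o_5 = (-4.9497, 10.6066, 7.0000)
after link 6: o_6 = (-4.9497, 15.6066, 9.0000)

-4.950 15.607 9.000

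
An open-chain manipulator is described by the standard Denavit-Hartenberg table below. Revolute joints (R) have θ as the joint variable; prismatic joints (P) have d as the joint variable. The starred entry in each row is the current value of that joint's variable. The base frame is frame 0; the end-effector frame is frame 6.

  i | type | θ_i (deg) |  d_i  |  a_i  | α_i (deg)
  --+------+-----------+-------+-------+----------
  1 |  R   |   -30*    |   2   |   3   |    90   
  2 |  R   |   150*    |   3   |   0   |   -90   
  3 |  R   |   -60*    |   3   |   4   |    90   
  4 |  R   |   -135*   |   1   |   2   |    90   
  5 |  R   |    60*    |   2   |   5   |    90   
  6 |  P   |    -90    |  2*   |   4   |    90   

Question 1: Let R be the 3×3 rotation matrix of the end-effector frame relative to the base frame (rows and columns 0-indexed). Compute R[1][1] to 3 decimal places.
End-effector y-axis (col 1 of R) = (0.5602,0.5776,0.5937)
R[1][1] = 0.5776

0.578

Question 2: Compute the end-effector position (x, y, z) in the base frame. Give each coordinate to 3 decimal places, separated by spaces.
after link 1: o_1 = (2.5981, -1.5000, 2.0000)
after link 2: o_2 = (1.0981, -4.0981, 2.0000)
after link 3: o_3 = (-3.4330, -5.4821, 0.4019)
after link 4: o_4 = (-1.2784, -5.8891, 0.8401)
after link 5: o_5 = (3.1757, -7.7788, -1.5242)
after link 6: o_6 = (3.2355, -8.8396, 2.8199)

3.235 -8.840 2.820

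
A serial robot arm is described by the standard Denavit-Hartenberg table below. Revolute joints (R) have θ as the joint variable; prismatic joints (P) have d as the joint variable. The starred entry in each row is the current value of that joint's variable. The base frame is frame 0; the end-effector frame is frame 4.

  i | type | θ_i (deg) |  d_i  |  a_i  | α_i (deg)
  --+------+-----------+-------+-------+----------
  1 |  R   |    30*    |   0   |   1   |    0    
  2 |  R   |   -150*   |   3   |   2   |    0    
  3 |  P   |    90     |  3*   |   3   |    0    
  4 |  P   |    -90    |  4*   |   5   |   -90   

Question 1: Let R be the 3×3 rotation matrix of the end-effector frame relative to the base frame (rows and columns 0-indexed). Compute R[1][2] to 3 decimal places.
-0.500

End-effector z-axis (col 2 of R) = (0.8660,-0.5000,0.0000)
R[1][2] = -0.5000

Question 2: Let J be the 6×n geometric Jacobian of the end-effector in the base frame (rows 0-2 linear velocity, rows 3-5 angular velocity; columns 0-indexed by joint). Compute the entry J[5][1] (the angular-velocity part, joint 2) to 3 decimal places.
axis z_1 = (0.0000,0.0000,1.0000); lever o_n−o_1 = (-0.9019,-7.5622,10.0000)
cross product → J_v[:, 1] = (7.5622,-0.9019,0.0000)
J_ω[:, 1] = z_1
entry J[5][1] = 1.0000

1.000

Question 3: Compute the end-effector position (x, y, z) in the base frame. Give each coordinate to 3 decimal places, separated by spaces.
-0.036 -7.062 10.000

after link 1: o_1 = (0.8660, 0.5000, 0.0000)
after link 2: o_2 = (-0.1340, -1.2321, 3.0000)
after link 3: o_3 = (2.4641, -2.7321, 6.0000)
after link 4: o_4 = (-0.0359, -7.0622, 10.0000)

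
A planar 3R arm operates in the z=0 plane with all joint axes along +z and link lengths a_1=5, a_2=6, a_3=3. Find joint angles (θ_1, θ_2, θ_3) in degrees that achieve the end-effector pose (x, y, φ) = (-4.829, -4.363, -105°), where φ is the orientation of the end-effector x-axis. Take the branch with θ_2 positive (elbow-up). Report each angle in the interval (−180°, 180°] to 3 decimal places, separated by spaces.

119.995 135.005 -0.000

wrist centre = target − a_3·(cos φ, sin φ) = (-4.0525, -1.4652)
cos θ_2 = (18.5700−5²−6²)/(2·5·6) = -0.7072; θ_2 = 135.0049° (elbow-up)
β = atan2(-1.4652,-4.0525) = -160.1222°; ψ = atan2(4.2423,0.7570) = 79.8826°
θ_1 = β − ψ = -240.0048°
θ_3 = φ − θ_1 − θ_2 = -0.0001° (wrapped to (-180°,180°])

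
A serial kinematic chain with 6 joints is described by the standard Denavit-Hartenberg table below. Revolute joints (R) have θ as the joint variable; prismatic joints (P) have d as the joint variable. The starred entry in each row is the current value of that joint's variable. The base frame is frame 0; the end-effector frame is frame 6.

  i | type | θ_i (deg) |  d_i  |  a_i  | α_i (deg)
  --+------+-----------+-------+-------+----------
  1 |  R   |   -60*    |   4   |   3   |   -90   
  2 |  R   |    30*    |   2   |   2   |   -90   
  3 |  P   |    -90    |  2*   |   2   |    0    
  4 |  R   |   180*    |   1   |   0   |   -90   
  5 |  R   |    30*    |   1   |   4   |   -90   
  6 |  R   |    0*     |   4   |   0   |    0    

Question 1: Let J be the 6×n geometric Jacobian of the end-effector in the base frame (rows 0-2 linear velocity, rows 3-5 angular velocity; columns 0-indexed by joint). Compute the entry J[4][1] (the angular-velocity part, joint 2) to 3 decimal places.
axis z_1 = (0.8660,0.5000,0.0000); lever o_n−o_1 = (3.2452,-0.5490,1.6340)
cross product → J_v[:, 1] = (0.8170,-1.4151,-2.0981)
J_ω[:, 1] = z_1
entry J[4][1] = 0.5000

0.500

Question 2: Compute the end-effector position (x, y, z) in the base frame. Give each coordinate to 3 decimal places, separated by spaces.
4.745 -3.147 5.634

after link 1: o_1 = (1.5000, -2.5981, 4.0000)
after link 2: o_2 = (4.0981, -3.0981, 3.0000)
after link 3: o_3 = (5.3301, -1.2321, 1.2679)
after link 4: o_4 = (5.0801, -0.7990, 0.4019)
after link 5: o_5 = (2.1471, -2.6471, 2.6340)
after link 6: o_6 = (4.7452, -3.1471, 5.6340)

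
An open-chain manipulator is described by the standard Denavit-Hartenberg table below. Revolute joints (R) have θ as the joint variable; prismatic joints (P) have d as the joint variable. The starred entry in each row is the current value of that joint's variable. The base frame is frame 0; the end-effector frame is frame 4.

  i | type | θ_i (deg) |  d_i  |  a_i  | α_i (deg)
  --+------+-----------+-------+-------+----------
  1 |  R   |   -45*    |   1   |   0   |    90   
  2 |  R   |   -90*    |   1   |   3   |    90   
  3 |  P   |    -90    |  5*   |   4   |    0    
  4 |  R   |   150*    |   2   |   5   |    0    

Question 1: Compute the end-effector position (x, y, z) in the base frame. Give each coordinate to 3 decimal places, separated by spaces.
-5.890 4.009 -4.500

after link 1: o_1 = (0.0000, 0.0000, 1.0000)
after link 2: o_2 = (-0.7071, -0.7071, -2.0000)
after link 3: o_3 = (-1.4142, 5.6569, -2.0000)
after link 4: o_4 = (-5.8903, 4.0092, -4.5000)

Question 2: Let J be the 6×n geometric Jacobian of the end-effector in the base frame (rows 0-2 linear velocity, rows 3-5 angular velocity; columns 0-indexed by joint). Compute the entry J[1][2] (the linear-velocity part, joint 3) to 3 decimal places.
prismatic axis z_2 = (-0.7071,0.7071,-0.0000)
J_v[:, 2] = z_2; J_ω[:, 2] = (0,0,0)
entry J[1][2] = 0.7071

0.707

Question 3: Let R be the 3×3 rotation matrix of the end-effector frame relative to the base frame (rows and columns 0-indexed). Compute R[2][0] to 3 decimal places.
End-effector x-axis (col 0 of R) = (-0.6124,-0.6124,-0.5000)
R[2][0] = -0.5000

-0.500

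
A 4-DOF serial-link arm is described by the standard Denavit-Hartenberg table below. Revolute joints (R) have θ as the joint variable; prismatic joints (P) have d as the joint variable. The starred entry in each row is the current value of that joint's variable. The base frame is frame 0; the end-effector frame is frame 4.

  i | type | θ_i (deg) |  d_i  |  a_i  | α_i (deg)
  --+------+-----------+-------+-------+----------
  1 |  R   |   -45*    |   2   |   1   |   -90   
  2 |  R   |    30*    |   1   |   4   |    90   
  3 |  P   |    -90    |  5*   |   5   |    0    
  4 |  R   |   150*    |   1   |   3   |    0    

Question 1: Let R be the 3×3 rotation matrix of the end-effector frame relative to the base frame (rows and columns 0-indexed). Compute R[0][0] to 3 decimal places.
0.919

End-effector x-axis (col 0 of R) = (0.9186,0.3062,-0.2500)
R[0][0] = 0.9186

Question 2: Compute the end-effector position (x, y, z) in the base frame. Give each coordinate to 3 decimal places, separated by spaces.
5.205 -7.188 4.446

after link 1: o_1 = (0.7071, -0.7071, 2.0000)
after link 2: o_2 = (3.8637, -2.4495, 0.0000)
after link 3: o_3 = (2.0959, -7.7528, 4.3301)
after link 4: o_4 = (5.2052, -7.1878, 4.4462)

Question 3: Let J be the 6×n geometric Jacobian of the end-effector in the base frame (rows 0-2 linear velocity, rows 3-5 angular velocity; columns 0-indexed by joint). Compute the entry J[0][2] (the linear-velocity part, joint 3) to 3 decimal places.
0.354

prismatic axis z_2 = (0.3536,-0.3536,0.8660)
J_v[:, 2] = z_2; J_ω[:, 2] = (0,0,0)
entry J[0][2] = 0.3536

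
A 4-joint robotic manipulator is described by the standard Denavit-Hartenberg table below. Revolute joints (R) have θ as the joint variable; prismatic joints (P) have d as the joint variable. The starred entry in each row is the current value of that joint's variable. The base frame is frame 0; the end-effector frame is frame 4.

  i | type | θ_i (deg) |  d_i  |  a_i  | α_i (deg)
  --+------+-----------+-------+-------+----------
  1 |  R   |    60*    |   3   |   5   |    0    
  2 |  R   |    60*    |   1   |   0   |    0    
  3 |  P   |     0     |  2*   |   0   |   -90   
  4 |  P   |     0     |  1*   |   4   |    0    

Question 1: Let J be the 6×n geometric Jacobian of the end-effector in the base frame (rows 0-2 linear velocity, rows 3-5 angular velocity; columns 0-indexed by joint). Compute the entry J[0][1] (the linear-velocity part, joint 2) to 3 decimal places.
axis z_1 = (0.0000,0.0000,1.0000); lever o_n−o_1 = (-2.8660,2.9641,3.0000)
cross product → J_v[:, 1] = (-2.9641,-2.8660,0.0000)
J_ω[:, 1] = z_1
entry J[0][1] = -2.9641

-2.964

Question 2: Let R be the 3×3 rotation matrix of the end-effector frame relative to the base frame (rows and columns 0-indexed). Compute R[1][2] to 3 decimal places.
End-effector z-axis (col 2 of R) = (-0.8660,-0.5000,0.0000)
R[1][2] = -0.5000

-0.500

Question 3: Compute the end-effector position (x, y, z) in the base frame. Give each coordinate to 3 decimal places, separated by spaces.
after link 1: o_1 = (2.5000, 4.3301, 3.0000)
after link 2: o_2 = (2.5000, 4.3301, 4.0000)
after link 3: o_3 = (2.5000, 4.3301, 6.0000)
after link 4: o_4 = (-0.3660, 7.2942, 6.0000)

-0.366 7.294 6.000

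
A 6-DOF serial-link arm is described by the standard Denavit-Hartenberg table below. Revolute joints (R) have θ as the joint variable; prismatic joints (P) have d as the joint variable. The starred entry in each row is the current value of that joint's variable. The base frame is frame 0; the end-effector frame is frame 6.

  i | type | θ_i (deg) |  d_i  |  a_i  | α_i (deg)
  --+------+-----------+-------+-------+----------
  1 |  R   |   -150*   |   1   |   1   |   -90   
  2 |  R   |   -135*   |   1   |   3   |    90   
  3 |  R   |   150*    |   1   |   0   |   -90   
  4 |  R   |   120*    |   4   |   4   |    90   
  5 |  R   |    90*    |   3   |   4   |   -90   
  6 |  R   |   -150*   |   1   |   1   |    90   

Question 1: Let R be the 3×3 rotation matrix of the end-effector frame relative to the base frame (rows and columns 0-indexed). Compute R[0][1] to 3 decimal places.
0.390

End-effector y-axis (col 1 of R) = (0.3902,-0.0634,-0.9186)
R[0][1] = 0.3902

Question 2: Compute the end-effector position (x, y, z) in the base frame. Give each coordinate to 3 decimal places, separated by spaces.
after link 1: o_1 = (-0.8660, -0.5000, 1.0000)
after link 2: o_2 = (1.4711, -0.3054, 3.1213)
after link 3: o_3 = (2.0835, 0.0482, 2.4142)
after link 4: o_4 = (-2.4340, 2.5947, 4.6742)
after link 5: o_5 = (-7.0377, 2.4368, 2.7297)
after link 6: o_6 = (-6.2818, 1.4685, 2.0289)

-6.282 1.468 2.029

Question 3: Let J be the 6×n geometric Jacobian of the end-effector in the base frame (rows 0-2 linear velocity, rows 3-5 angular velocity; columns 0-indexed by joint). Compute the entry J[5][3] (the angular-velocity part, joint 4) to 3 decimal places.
axis z_3 = (-0.7392,0.5732,-0.3536); lever o_n−o_3 = (-8.3653,1.4203,-0.3853)
cross product → J_v[:, 3] = (0.2813,2.6728,3.7453)
J_ω[:, 3] = z_3
entry J[5][3] = -0.3536

-0.354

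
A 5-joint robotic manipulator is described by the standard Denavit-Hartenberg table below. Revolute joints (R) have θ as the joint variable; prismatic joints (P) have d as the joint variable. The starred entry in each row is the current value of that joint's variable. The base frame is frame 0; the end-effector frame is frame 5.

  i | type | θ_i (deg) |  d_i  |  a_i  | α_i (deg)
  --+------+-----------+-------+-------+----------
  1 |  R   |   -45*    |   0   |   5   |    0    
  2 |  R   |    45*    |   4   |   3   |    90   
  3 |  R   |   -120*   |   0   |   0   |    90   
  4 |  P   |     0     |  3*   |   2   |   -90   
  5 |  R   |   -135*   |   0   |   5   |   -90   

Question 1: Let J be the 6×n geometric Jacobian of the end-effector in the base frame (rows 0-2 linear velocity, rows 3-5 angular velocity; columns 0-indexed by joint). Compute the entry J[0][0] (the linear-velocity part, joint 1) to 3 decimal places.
axis z_0 = ẑ; lever o_n−o_0 = (1.6434,-3.5355,8.5976)
cross product → J_v[:, 0] = (3.5355,1.6434,-0.0000)
J_ω[:, 0] = z_0
entry J[0][0] = 3.5355

3.536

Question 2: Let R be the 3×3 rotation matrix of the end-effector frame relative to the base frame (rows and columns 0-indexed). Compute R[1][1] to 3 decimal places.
1.000

End-effector y-axis (col 1 of R) = (-0.0000,1.0000,-0.0000)
R[1][1] = 1.0000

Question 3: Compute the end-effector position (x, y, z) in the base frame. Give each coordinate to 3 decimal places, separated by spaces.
1.643 -3.536 8.598

after link 1: o_1 = (3.5355, -3.5355, 0.0000)
after link 2: o_2 = (6.5355, -3.5355, 4.0000)
after link 3: o_3 = (6.5355, -3.5355, 4.0000)
after link 4: o_4 = (2.9375, -3.5355, 3.7679)
after link 5: o_5 = (1.6434, -3.5355, 8.5976)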